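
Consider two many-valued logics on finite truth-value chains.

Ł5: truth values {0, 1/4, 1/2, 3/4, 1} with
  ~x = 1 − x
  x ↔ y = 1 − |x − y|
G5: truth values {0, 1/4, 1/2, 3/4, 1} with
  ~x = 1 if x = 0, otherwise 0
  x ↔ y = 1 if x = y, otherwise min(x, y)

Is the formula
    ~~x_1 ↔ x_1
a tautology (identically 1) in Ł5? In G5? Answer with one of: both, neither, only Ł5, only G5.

In Ł5: every assignment gives 1 — tautology.
In G5: at x_1 = 1/4 the value is 1/4 — not a tautology.

only Ł5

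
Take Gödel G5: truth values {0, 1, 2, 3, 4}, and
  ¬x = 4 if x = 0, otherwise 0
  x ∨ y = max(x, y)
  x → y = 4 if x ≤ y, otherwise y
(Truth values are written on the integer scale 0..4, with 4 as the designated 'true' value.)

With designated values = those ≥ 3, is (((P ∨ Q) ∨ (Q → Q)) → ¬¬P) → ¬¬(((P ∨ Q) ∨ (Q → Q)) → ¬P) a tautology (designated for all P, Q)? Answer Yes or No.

Counterexample: take P = 1, Q = 0.
P ∨ Q = 1 ∨ 0 = 1
Q → Q = 0 → 0 = 4
(P ∨ Q) ∨ (Q → Q) = 1 ∨ 4 = 4
¬P = ¬1 = 0
¬¬P = ¬0 = 4
((P ∨ Q) ∨ (Q → Q)) → ¬¬P = 4 → 4 = 4
P ∨ Q = 1 ∨ 0 = 1
Q → Q = 0 → 0 = 4
(P ∨ Q) ∨ (Q → Q) = 1 ∨ 4 = 4
¬P = ¬1 = 0
((P ∨ Q) ∨ (Q → Q)) → ¬P = 4 → 0 = 0
¬(((P ∨ Q) ∨ (Q → Q)) → ¬P) = ¬0 = 4
¬¬(((P ∨ Q) ∨ (Q → Q)) → ¬P) = ¬4 = 0
(((P ∨ Q) ∨ (Q → Q)) → ¬¬P) → ¬¬(((P ∨ Q) ∨ (Q → Q)) → ¬P) = 4 → 0 = 0
This gives 0, which is below 3.

No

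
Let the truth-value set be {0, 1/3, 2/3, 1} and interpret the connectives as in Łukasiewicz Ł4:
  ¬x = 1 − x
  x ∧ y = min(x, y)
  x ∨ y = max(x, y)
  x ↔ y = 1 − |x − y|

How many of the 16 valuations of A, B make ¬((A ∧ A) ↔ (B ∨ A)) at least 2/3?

3

A = 0, B = 0 ↦ 0  <
A = 0, B = 1/3 ↦ 1/3  <
A = 0, B = 2/3 ↦ 2/3  ≥
A = 0, B = 1 ↦ 1  ≥
A = 1/3, B = 0 ↦ 0  <
A = 1/3, B = 1/3 ↦ 0  <
A = 1/3, B = 2/3 ↦ 1/3  <
A = 1/3, B = 1 ↦ 2/3  ≥
A = 2/3, B = 0 ↦ 0  <
A = 2/3, B = 1/3 ↦ 0  <
A = 2/3, B = 2/3 ↦ 0  <
A = 2/3, B = 1 ↦ 1/3  <
A = 1, B = 0 ↦ 0  <
A = 1, B = 1/3 ↦ 0  <
A = 1, B = 2/3 ↦ 0  <
A = 1, B = 1 ↦ 0  <
So 3 of the 16 assignments meet the threshold.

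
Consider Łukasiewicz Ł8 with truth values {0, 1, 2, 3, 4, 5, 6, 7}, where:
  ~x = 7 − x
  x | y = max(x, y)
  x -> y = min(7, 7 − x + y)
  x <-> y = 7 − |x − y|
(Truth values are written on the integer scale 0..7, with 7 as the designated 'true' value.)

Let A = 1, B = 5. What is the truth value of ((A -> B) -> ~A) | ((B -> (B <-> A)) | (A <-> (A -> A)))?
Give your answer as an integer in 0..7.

A -> B = 1 -> 5 = 7
~A = ~1 = 6
(A -> B) -> ~A = 7 -> 6 = 6
B <-> A = 5 <-> 1 = 3
B -> (B <-> A) = 5 -> 3 = 5
A -> A = 1 -> 1 = 7
A <-> (A -> A) = 1 <-> 7 = 1
(B -> (B <-> A)) | (A <-> (A -> A)) = 5 | 1 = 5
((A -> B) -> ~A) | ((B -> (B <-> A)) | (A <-> (A -> A))) = 6 | 5 = 6

6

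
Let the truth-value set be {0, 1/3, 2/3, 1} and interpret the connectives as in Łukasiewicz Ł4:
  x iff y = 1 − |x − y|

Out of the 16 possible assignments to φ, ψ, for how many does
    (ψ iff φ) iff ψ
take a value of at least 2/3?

φ = 0, ψ = 0 ↦ 0  <
φ = 0, ψ = 1/3 ↦ 2/3  ≥
φ = 0, ψ = 2/3 ↦ 2/3  ≥
φ = 0, ψ = 1 ↦ 0  <
φ = 1/3, ψ = 0 ↦ 1/3  <
φ = 1/3, ψ = 1/3 ↦ 1/3  <
φ = 1/3, ψ = 2/3 ↦ 1  ≥
φ = 1/3, ψ = 1 ↦ 1/3  <
φ = 2/3, ψ = 0 ↦ 2/3  ≥
φ = 2/3, ψ = 1/3 ↦ 2/3  ≥
φ = 2/3, ψ = 2/3 ↦ 2/3  ≥
φ = 2/3, ψ = 1 ↦ 2/3  ≥
φ = 1, ψ = 0 ↦ 1  ≥
φ = 1, ψ = 1/3 ↦ 1  ≥
φ = 1, ψ = 2/3 ↦ 1  ≥
φ = 1, ψ = 1 ↦ 1  ≥
So 11 of the 16 assignments meet the threshold.

11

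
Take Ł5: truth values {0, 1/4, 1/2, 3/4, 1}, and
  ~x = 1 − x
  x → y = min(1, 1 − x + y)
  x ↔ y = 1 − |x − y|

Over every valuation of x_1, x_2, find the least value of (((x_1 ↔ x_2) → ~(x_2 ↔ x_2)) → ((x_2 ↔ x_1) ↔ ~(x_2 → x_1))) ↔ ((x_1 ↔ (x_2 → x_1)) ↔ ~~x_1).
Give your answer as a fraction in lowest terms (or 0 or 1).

Take x_1 = 0, x_2 = 1/2:
x_1 ↔ x_2 = 0 ↔ 1/2 = 1/2
x_2 ↔ x_2 = 1/2 ↔ 1/2 = 1
~(x_2 ↔ x_2) = ~1 = 0
(x_1 ↔ x_2) → ~(x_2 ↔ x_2) = 1/2 → 0 = 1/2
x_2 ↔ x_1 = 1/2 ↔ 0 = 1/2
x_2 → x_1 = 1/2 → 0 = 1/2
~(x_2 → x_1) = ~1/2 = 1/2
(x_2 ↔ x_1) ↔ ~(x_2 → x_1) = 1/2 ↔ 1/2 = 1
((x_1 ↔ x_2) → ~(x_2 ↔ x_2)) → ((x_2 ↔ x_1) ↔ ~(x_2 → x_1)) = 1/2 → 1 = 1
x_2 → x_1 = 1/2 → 0 = 1/2
x_1 ↔ (x_2 → x_1) = 0 ↔ 1/2 = 1/2
~x_1 = ~0 = 1
~~x_1 = ~1 = 0
(x_1 ↔ (x_2 → x_1)) ↔ ~~x_1 = 1/2 ↔ 0 = 1/2
(((x_1 ↔ x_2) → ~(x_2 ↔ x_2)) → ((x_2 ↔ x_1) ↔ ~(x_2 → x_1))) ↔ ((x_1 ↔ (x_2 → x_1)) ↔ ~~x_1) = 1 ↔ 1/2 = 1/2
No assignment yields a value below 1/2, so this is the minimum.

1/2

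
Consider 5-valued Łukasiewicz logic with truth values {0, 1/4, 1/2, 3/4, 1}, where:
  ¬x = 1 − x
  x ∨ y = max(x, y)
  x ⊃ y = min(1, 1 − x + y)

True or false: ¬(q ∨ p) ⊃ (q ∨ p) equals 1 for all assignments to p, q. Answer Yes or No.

No

Counterexample: take p = 0, q = 0.
q ∨ p = 0 ∨ 0 = 0
¬(q ∨ p) = ¬0 = 1
q ∨ p = 0 ∨ 0 = 0
¬(q ∨ p) ⊃ (q ∨ p) = 1 ⊃ 0 = 0
This gives 0 ≠ 1.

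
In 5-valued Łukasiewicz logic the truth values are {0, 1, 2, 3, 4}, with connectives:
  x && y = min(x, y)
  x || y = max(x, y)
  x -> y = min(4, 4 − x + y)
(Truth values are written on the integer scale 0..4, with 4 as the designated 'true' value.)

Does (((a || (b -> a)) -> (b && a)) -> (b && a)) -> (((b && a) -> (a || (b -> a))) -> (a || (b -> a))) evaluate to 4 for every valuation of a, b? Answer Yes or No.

At a = 4, b = 1, for instance:
b -> a = 1 -> 4 = 4
a || (b -> a) = 4 || 4 = 4
b && a = 1 && 4 = 1
(a || (b -> a)) -> (b && a) = 4 -> 1 = 1
((a || (b -> a)) -> (b && a)) -> (b && a) = 1 -> 1 = 4
(b && a) -> (a || (b -> a)) = 1 -> 4 = 4
((b && a) -> (a || (b -> a))) -> (a || (b -> a)) = 4 -> 4 = 4
(((a || (b -> a)) -> (b && a)) -> (b && a)) -> (((b && a) -> (a || (b -> a))) -> (a || (b -> a))) = 4 -> 4 = 4
and checking the remaining 24 assignments likewise gives ≥ 4 in every case.

Yes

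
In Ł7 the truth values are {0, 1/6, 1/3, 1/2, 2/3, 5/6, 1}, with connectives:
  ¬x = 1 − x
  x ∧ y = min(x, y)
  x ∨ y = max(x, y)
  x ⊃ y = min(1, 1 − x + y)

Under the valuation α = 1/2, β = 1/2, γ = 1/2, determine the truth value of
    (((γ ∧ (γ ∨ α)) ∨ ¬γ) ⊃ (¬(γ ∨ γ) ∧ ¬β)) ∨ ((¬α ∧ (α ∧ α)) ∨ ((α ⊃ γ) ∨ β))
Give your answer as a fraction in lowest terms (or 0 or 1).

1

γ ∨ α = 1/2 ∨ 1/2 = 1/2
γ ∧ (γ ∨ α) = 1/2 ∧ 1/2 = 1/2
¬γ = ¬1/2 = 1/2
(γ ∧ (γ ∨ α)) ∨ ¬γ = 1/2 ∨ 1/2 = 1/2
γ ∨ γ = 1/2 ∨ 1/2 = 1/2
¬(γ ∨ γ) = ¬1/2 = 1/2
¬β = ¬1/2 = 1/2
¬(γ ∨ γ) ∧ ¬β = 1/2 ∧ 1/2 = 1/2
((γ ∧ (γ ∨ α)) ∨ ¬γ) ⊃ (¬(γ ∨ γ) ∧ ¬β) = 1/2 ⊃ 1/2 = 1
¬α = ¬1/2 = 1/2
α ∧ α = 1/2 ∧ 1/2 = 1/2
¬α ∧ (α ∧ α) = 1/2 ∧ 1/2 = 1/2
α ⊃ γ = 1/2 ⊃ 1/2 = 1
(α ⊃ γ) ∨ β = 1 ∨ 1/2 = 1
(¬α ∧ (α ∧ α)) ∨ ((α ⊃ γ) ∨ β) = 1/2 ∨ 1 = 1
(((γ ∧ (γ ∨ α)) ∨ ¬γ) ⊃ (¬(γ ∨ γ) ∧ ¬β)) ∨ ((¬α ∧ (α ∧ α)) ∨ ((α ⊃ γ) ∨ β)) = 1 ∨ 1 = 1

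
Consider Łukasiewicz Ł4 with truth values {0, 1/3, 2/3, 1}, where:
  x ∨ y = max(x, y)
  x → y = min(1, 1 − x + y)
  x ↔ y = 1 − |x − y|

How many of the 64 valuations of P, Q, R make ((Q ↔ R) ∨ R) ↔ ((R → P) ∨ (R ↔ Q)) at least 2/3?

49

value 1: 26 assignments (counts)
value 2/3: 23 assignments (counts)
value 1/3: 10 assignments
value 0: 5 assignments
So 49 of the 64 assignments meet the threshold.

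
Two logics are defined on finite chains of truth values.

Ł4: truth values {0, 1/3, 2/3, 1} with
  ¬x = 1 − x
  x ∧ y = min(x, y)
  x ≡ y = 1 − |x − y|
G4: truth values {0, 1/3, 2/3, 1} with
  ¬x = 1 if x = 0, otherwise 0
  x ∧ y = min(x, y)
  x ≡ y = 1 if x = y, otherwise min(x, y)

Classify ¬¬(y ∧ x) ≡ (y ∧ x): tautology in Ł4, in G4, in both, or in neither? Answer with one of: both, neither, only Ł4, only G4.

only Ł4

In Ł4: every assignment gives 1 — tautology.
In G4: at x = 1/3, y = 1/3 the value is 1/3 — not a tautology.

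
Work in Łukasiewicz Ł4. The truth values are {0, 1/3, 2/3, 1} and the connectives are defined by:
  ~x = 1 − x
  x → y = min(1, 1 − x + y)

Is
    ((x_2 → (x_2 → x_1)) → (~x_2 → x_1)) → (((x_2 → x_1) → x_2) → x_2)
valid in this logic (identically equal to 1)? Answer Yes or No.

Counterexample: take x_1 = 0, x_2 = 2/3.
x_2 → x_1 = 2/3 → 0 = 1/3
x_2 → (x_2 → x_1) = 2/3 → 1/3 = 2/3
~x_2 = ~2/3 = 1/3
~x_2 → x_1 = 1/3 → 0 = 2/3
(x_2 → (x_2 → x_1)) → (~x_2 → x_1) = 2/3 → 2/3 = 1
x_2 → x_1 = 2/3 → 0 = 1/3
(x_2 → x_1) → x_2 = 1/3 → 2/3 = 1
((x_2 → x_1) → x_2) → x_2 = 1 → 2/3 = 2/3
((x_2 → (x_2 → x_1)) → (~x_2 → x_1)) → (((x_2 → x_1) → x_2) → x_2) = 1 → 2/3 = 2/3
This gives 2/3 ≠ 1.

No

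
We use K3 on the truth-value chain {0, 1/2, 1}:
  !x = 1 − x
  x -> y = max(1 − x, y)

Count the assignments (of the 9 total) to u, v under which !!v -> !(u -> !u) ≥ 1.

u = 0, v = 0 ↦ 1  ≥
u = 0, v = 1/2 ↦ 1/2  <
u = 0, v = 1 ↦ 0  <
u = 1/2, v = 0 ↦ 1  ≥
u = 1/2, v = 1/2 ↦ 1/2  <
u = 1/2, v = 1 ↦ 1/2  <
u = 1, v = 0 ↦ 1  ≥
u = 1, v = 1/2 ↦ 1  ≥
u = 1, v = 1 ↦ 1  ≥
So 5 of the 9 assignments meet the threshold.

5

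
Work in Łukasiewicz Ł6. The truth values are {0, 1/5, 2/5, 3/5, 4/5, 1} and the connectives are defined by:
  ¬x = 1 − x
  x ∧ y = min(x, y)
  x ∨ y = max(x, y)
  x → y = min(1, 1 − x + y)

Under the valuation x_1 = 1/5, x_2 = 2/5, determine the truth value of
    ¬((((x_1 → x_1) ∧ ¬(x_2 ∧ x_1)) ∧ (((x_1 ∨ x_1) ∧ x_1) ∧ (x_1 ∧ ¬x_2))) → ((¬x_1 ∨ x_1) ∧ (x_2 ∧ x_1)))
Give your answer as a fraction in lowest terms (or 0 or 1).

0

x_1 → x_1 = 1/5 → 1/5 = 1
x_2 ∧ x_1 = 2/5 ∧ 1/5 = 1/5
¬(x_2 ∧ x_1) = ¬1/5 = 4/5
(x_1 → x_1) ∧ ¬(x_2 ∧ x_1) = 1 ∧ 4/5 = 4/5
x_1 ∨ x_1 = 1/5 ∨ 1/5 = 1/5
(x_1 ∨ x_1) ∧ x_1 = 1/5 ∧ 1/5 = 1/5
¬x_2 = ¬2/5 = 3/5
x_1 ∧ ¬x_2 = 1/5 ∧ 3/5 = 1/5
((x_1 ∨ x_1) ∧ x_1) ∧ (x_1 ∧ ¬x_2) = 1/5 ∧ 1/5 = 1/5
((x_1 → x_1) ∧ ¬(x_2 ∧ x_1)) ∧ (((x_1 ∨ x_1) ∧ x_1) ∧ (x_1 ∧ ¬x_2)) = 4/5 ∧ 1/5 = 1/5
¬x_1 = ¬1/5 = 4/5
¬x_1 ∨ x_1 = 4/5 ∨ 1/5 = 4/5
x_2 ∧ x_1 = 2/5 ∧ 1/5 = 1/5
(¬x_1 ∨ x_1) ∧ (x_2 ∧ x_1) = 4/5 ∧ 1/5 = 1/5
(((x_1 → x_1) ∧ ¬(x_2 ∧ x_1)) ∧ (((x_1 ∨ x_1) ∧ x_1) ∧ (x_1 ∧ ¬x_2))) → ((¬x_1 ∨ x_1) ∧ (x_2 ∧ x_1)) = 1/5 → 1/5 = 1
¬((((x_1 → x_1) ∧ ¬(x_2 ∧ x_1)) ∧ (((x_1 ∨ x_1) ∧ x_1) ∧ (x_1 ∧ ¬x_2))) → ((¬x_1 ∨ x_1) ∧ (x_2 ∧ x_1))) = ¬1 = 0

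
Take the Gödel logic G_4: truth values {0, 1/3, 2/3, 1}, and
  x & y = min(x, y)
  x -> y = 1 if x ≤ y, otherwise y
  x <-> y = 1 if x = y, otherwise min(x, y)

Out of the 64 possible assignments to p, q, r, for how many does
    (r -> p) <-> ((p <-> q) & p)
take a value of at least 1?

24

value 1: 24 assignments (counts)
value 2/3: 10 assignments
value 1/3: 14 assignments
value 0: 16 assignments
So 24 of the 64 assignments meet the threshold.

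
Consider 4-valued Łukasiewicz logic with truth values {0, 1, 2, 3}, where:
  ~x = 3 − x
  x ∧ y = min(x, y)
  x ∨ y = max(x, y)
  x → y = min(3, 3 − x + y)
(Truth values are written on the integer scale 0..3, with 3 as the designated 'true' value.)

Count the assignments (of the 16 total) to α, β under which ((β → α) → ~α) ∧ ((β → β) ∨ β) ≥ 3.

6

α = 0, β = 0 ↦ 3  ≥
α = 0, β = 1 ↦ 3  ≥
α = 0, β = 2 ↦ 3  ≥
α = 0, β = 3 ↦ 3  ≥
α = 1, β = 0 ↦ 2  <
α = 1, β = 1 ↦ 2  <
α = 1, β = 2 ↦ 3  ≥
α = 1, β = 3 ↦ 3  ≥
α = 2, β = 0 ↦ 1  <
α = 2, β = 1 ↦ 1  <
α = 2, β = 2 ↦ 1  <
α = 2, β = 3 ↦ 2  <
α = 3, β = 0 ↦ 0  <
α = 3, β = 1 ↦ 0  <
α = 3, β = 2 ↦ 0  <
α = 3, β = 3 ↦ 0  <
So 6 of the 16 assignments meet the threshold.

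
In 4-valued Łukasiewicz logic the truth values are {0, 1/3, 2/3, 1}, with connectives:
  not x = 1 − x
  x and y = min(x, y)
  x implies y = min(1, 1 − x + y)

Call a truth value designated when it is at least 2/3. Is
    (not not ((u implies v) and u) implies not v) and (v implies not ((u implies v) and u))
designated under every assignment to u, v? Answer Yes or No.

No

Counterexample: take u = 2/3, v = 1.
u implies v = 2/3 implies 1 = 1
(u implies v) and u = 1 and 2/3 = 2/3
not ((u implies v) and u) = not 2/3 = 1/3
not not ((u implies v) and u) = not 1/3 = 2/3
not v = not 1 = 0
not not ((u implies v) and u) implies not v = 2/3 implies 0 = 1/3
v implies not ((u implies v) and u) = 1 implies 1/3 = 1/3
(not not ((u implies v) and u) implies not v) and (v implies not ((u implies v) and u)) = 1/3 and 1/3 = 1/3
This gives 1/3, which is below 2/3.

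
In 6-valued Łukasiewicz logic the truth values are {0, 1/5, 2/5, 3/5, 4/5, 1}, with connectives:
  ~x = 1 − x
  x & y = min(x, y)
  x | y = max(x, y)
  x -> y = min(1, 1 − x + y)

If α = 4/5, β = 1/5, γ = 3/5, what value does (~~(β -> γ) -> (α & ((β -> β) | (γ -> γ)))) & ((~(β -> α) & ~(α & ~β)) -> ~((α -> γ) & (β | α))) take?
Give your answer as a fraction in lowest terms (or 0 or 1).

β -> γ = 1/5 -> 3/5 = 1
~(β -> γ) = ~1 = 0
~~(β -> γ) = ~0 = 1
β -> β = 1/5 -> 1/5 = 1
γ -> γ = 3/5 -> 3/5 = 1
(β -> β) | (γ -> γ) = 1 | 1 = 1
α & ((β -> β) | (γ -> γ)) = 4/5 & 1 = 4/5
~~(β -> γ) -> (α & ((β -> β) | (γ -> γ))) = 1 -> 4/5 = 4/5
β -> α = 1/5 -> 4/5 = 1
~(β -> α) = ~1 = 0
~β = ~1/5 = 4/5
α & ~β = 4/5 & 4/5 = 4/5
~(α & ~β) = ~4/5 = 1/5
~(β -> α) & ~(α & ~β) = 0 & 1/5 = 0
α -> γ = 4/5 -> 3/5 = 4/5
β | α = 1/5 | 4/5 = 4/5
(α -> γ) & (β | α) = 4/5 & 4/5 = 4/5
~((α -> γ) & (β | α)) = ~4/5 = 1/5
(~(β -> α) & ~(α & ~β)) -> ~((α -> γ) & (β | α)) = 0 -> 1/5 = 1
(~~(β -> γ) -> (α & ((β -> β) | (γ -> γ)))) & ((~(β -> α) & ~(α & ~β)) -> ~((α -> γ) & (β | α))) = 4/5 & 1 = 4/5

4/5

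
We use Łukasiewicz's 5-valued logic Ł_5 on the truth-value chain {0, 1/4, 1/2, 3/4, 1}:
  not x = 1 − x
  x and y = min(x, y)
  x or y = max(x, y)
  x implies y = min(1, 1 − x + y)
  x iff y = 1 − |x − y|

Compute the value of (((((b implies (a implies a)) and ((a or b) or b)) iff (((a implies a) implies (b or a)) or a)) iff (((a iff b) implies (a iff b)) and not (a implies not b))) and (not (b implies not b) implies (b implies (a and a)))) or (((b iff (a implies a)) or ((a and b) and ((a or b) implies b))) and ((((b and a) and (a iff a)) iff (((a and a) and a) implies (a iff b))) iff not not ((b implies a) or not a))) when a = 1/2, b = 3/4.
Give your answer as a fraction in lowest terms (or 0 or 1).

a implies a = 1/2 implies 1/2 = 1
b implies (a implies a) = 3/4 implies 1 = 1
a or b = 1/2 or 3/4 = 3/4
(a or b) or b = 3/4 or 3/4 = 3/4
(b implies (a implies a)) and ((a or b) or b) = 1 and 3/4 = 3/4
a implies a = 1/2 implies 1/2 = 1
b or a = 3/4 or 1/2 = 3/4
(a implies a) implies (b or a) = 1 implies 3/4 = 3/4
((a implies a) implies (b or a)) or a = 3/4 or 1/2 = 3/4
((b implies (a implies a)) and ((a or b) or b)) iff (((a implies a) implies (b or a)) or a) = 3/4 iff 3/4 = 1
a iff b = 1/2 iff 3/4 = 3/4
a iff b = 1/2 iff 3/4 = 3/4
(a iff b) implies (a iff b) = 3/4 implies 3/4 = 1
not b = not 3/4 = 1/4
a implies not b = 1/2 implies 1/4 = 3/4
not (a implies not b) = not 3/4 = 1/4
((a iff b) implies (a iff b)) and not (a implies not b) = 1 and 1/4 = 1/4
(((b implies (a implies a)) and ((a or b) or b)) iff (((a implies a) implies (b or a)) or a)) iff (((a iff b) implies (a iff b)) and not (a implies not b)) = 1 iff 1/4 = 1/4
not b = not 3/4 = 1/4
b implies not b = 3/4 implies 1/4 = 1/2
not (b implies not b) = not 1/2 = 1/2
a and a = 1/2 and 1/2 = 1/2
b implies (a and a) = 3/4 implies 1/2 = 3/4
not (b implies not b) implies (b implies (a and a)) = 1/2 implies 3/4 = 1
((((b implies (a implies a)) and ((a or b) or b)) iff (((a implies a) implies (b or a)) or a)) iff (((a iff b) implies (a iff b)) and not (a implies not b))) and (not (b implies not b) implies (b implies (a and a))) = 1/4 and 1 = 1/4
a implies a = 1/2 implies 1/2 = 1
b iff (a implies a) = 3/4 iff 1 = 3/4
a and b = 1/2 and 3/4 = 1/2
a or b = 1/2 or 3/4 = 3/4
(a or b) implies b = 3/4 implies 3/4 = 1
(a and b) and ((a or b) implies b) = 1/2 and 1 = 1/2
(b iff (a implies a)) or ((a and b) and ((a or b) implies b)) = 3/4 or 1/2 = 3/4
b and a = 3/4 and 1/2 = 1/2
a iff a = 1/2 iff 1/2 = 1
(b and a) and (a iff a) = 1/2 and 1 = 1/2
a and a = 1/2 and 1/2 = 1/2
(a and a) and a = 1/2 and 1/2 = 1/2
a iff b = 1/2 iff 3/4 = 3/4
((a and a) and a) implies (a iff b) = 1/2 implies 3/4 = 1
((b and a) and (a iff a)) iff (((a and a) and a) implies (a iff b)) = 1/2 iff 1 = 1/2
b implies a = 3/4 implies 1/2 = 3/4
not a = not 1/2 = 1/2
(b implies a) or not a = 3/4 or 1/2 = 3/4
not ((b implies a) or not a) = not 3/4 = 1/4
not not ((b implies a) or not a) = not 1/4 = 3/4
(((b and a) and (a iff a)) iff (((a and a) and a) implies (a iff b))) iff not not ((b implies a) or not a) = 1/2 iff 3/4 = 3/4
((b iff (a implies a)) or ((a and b) and ((a or b) implies b))) and ((((b and a) and (a iff a)) iff (((a and a) and a) implies (a iff b))) iff not not ((b implies a) or not a)) = 3/4 and 3/4 = 3/4
(((((b implies (a implies a)) and ((a or b) or b)) iff (((a implies a) implies (b or a)) or a)) iff (((a iff b) implies (a iff b)) and not (a implies not b))) and (not (b implies not b) implies (b implies (a and a)))) or (((b iff (a implies a)) or ((a and b) and ((a or b) implies b))) and ((((b and a) and (a iff a)) iff (((a and a) and a) implies (a iff b))) iff not not ((b implies a) or not a))) = 1/4 or 3/4 = 3/4

3/4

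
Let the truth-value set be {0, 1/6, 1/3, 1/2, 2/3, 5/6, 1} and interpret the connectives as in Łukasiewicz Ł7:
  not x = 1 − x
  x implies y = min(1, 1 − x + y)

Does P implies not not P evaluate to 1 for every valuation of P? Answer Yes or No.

P = 0 ↦ 1
P = 1/6 ↦ 1
P = 1/3 ↦ 1
P = 1/2 ↦ 1
P = 2/3 ↦ 1
P = 5/6 ↦ 1
P = 1 ↦ 1
Every assignment gives a value ≥ 1.

Yes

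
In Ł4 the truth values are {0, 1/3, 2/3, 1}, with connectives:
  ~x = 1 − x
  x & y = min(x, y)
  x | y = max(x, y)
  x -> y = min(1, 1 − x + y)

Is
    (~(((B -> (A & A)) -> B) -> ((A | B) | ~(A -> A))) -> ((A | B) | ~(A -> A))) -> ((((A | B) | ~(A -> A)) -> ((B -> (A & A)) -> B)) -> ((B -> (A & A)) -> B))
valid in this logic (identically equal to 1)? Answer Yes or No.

No

Counterexample: take A = 0, B = 0.
A & A = 0 & 0 = 0
B -> (A & A) = 0 -> 0 = 1
(B -> (A & A)) -> B = 1 -> 0 = 0
A | B = 0 | 0 = 0
A -> A = 0 -> 0 = 1
~(A -> A) = ~1 = 0
(A | B) | ~(A -> A) = 0 | 0 = 0
((B -> (A & A)) -> B) -> ((A | B) | ~(A -> A)) = 0 -> 0 = 1
~(((B -> (A & A)) -> B) -> ((A | B) | ~(A -> A))) = ~1 = 0
~(((B -> (A & A)) -> B) -> ((A | B) | ~(A -> A))) -> ((A | B) | ~(A -> A)) = 0 -> 0 = 1
A | B = 0 | 0 = 0
A -> A = 0 -> 0 = 1
~(A -> A) = ~1 = 0
(A | B) | ~(A -> A) = 0 | 0 = 0
A & A = 0 & 0 = 0
B -> (A & A) = 0 -> 0 = 1
(B -> (A & A)) -> B = 1 -> 0 = 0
((A | B) | ~(A -> A)) -> ((B -> (A & A)) -> B) = 0 -> 0 = 1
A & A = 0 & 0 = 0
B -> (A & A) = 0 -> 0 = 1
(B -> (A & A)) -> B = 1 -> 0 = 0
(((A | B) | ~(A -> A)) -> ((B -> (A & A)) -> B)) -> ((B -> (A & A)) -> B) = 1 -> 0 = 0
(~(((B -> (A & A)) -> B) -> ((A | B) | ~(A -> A))) -> ((A | B) | ~(A -> A))) -> ((((A | B) | ~(A -> A)) -> ((B -> (A & A)) -> B)) -> ((B -> (A & A)) -> B)) = 1 -> 0 = 0
This gives 0 ≠ 1.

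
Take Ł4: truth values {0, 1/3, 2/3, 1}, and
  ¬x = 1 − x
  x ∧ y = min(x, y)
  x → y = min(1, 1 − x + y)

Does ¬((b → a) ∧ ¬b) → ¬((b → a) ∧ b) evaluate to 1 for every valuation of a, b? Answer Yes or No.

No

Counterexample: take a = 1/3, b = 2/3.
b → a = 2/3 → 1/3 = 2/3
¬b = ¬2/3 = 1/3
(b → a) ∧ ¬b = 2/3 ∧ 1/3 = 1/3
¬((b → a) ∧ ¬b) = ¬1/3 = 2/3
b → a = 2/3 → 1/3 = 2/3
(b → a) ∧ b = 2/3 ∧ 2/3 = 2/3
¬((b → a) ∧ b) = ¬2/3 = 1/3
¬((b → a) ∧ ¬b) → ¬((b → a) ∧ b) = 2/3 → 1/3 = 2/3
This gives 2/3 ≠ 1.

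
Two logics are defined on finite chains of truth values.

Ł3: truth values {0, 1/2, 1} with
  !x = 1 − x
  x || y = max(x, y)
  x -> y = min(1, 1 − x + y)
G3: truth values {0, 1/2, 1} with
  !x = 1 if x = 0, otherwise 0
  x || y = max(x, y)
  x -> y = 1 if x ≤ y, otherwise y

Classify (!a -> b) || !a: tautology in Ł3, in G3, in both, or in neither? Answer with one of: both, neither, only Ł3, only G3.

only G3

In Ł3: at a = 1/2, b = 0 the value is 1/2 — not a tautology.
In G3: every assignment gives 1 — tautology.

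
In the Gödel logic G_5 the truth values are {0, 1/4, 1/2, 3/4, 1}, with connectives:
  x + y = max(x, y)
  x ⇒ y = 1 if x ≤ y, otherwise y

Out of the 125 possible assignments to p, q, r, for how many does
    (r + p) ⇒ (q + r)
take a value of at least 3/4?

value 1: 95 assignments (counts)
value 3/4: 7 assignments (counts)
value 1/2: 10 assignments
value 1/4: 9 assignments
value 0: 4 assignments
So 102 of the 125 assignments meet the threshold.

102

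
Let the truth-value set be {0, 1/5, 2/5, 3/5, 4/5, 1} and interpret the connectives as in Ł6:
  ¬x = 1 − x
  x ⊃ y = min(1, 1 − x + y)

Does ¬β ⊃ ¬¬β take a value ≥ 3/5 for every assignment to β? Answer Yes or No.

No

Counterexample: take β = 0.
¬β = ¬0 = 1
¬β = ¬0 = 1
¬¬β = ¬1 = 0
¬β ⊃ ¬¬β = 1 ⊃ 0 = 0
This gives 0, which is below 3/5.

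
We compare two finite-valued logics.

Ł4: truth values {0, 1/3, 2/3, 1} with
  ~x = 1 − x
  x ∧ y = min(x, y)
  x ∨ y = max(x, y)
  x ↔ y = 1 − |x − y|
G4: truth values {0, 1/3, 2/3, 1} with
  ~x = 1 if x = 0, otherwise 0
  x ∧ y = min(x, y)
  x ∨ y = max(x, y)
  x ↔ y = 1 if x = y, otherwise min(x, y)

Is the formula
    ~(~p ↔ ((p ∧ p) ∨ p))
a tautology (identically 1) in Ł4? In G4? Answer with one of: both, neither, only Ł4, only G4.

only G4

In Ł4: at p = 1/3 the value is 1/3 — not a tautology.
In G4: every assignment gives 1 — tautology.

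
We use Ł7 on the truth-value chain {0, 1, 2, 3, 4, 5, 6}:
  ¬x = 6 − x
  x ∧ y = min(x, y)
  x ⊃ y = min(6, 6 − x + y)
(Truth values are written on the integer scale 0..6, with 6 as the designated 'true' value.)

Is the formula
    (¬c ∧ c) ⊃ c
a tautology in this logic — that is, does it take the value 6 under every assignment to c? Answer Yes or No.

c = 0 ↦ 6
c = 1 ↦ 6
c = 2 ↦ 6
c = 3 ↦ 6
c = 4 ↦ 6
c = 5 ↦ 6
c = 6 ↦ 6
Every assignment gives a value ≥ 6.

Yes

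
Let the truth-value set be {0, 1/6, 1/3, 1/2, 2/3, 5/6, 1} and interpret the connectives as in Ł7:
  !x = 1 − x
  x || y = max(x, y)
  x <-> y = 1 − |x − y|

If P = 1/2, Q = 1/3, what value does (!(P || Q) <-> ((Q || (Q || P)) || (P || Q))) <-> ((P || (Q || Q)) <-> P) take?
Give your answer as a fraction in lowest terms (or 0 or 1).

1

P || Q = 1/2 || 1/3 = 1/2
!(P || Q) = !1/2 = 1/2
Q || P = 1/3 || 1/2 = 1/2
Q || (Q || P) = 1/3 || 1/2 = 1/2
P || Q = 1/2 || 1/3 = 1/2
(Q || (Q || P)) || (P || Q) = 1/2 || 1/2 = 1/2
!(P || Q) <-> ((Q || (Q || P)) || (P || Q)) = 1/2 <-> 1/2 = 1
Q || Q = 1/3 || 1/3 = 1/3
P || (Q || Q) = 1/2 || 1/3 = 1/2
(P || (Q || Q)) <-> P = 1/2 <-> 1/2 = 1
(!(P || Q) <-> ((Q || (Q || P)) || (P || Q))) <-> ((P || (Q || Q)) <-> P) = 1 <-> 1 = 1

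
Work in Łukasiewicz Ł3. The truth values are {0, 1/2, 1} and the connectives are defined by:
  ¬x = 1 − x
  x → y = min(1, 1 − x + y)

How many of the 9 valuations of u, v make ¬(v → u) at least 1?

1

u = 0, v = 0 ↦ 0  <
u = 0, v = 1/2 ↦ 1/2  <
u = 0, v = 1 ↦ 1  ≥
u = 1/2, v = 0 ↦ 0  <
u = 1/2, v = 1/2 ↦ 0  <
u = 1/2, v = 1 ↦ 1/2  <
u = 1, v = 0 ↦ 0  <
u = 1, v = 1/2 ↦ 0  <
u = 1, v = 1 ↦ 0  <
So 1 of the 9 assignments meets the threshold.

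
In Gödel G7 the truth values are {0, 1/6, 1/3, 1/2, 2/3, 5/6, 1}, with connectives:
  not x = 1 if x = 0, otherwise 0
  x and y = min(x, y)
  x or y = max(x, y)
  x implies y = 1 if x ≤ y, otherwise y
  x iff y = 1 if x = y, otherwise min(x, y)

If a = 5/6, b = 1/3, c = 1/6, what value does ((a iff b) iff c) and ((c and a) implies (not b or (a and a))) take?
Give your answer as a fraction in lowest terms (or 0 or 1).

a iff b = 5/6 iff 1/3 = 1/3
(a iff b) iff c = 1/3 iff 1/6 = 1/6
c and a = 1/6 and 5/6 = 1/6
not b = not 1/3 = 0
a and a = 5/6 and 5/6 = 5/6
not b or (a and a) = 0 or 5/6 = 5/6
(c and a) implies (not b or (a and a)) = 1/6 implies 5/6 = 1
((a iff b) iff c) and ((c and a) implies (not b or (a and a))) = 1/6 and 1 = 1/6

1/6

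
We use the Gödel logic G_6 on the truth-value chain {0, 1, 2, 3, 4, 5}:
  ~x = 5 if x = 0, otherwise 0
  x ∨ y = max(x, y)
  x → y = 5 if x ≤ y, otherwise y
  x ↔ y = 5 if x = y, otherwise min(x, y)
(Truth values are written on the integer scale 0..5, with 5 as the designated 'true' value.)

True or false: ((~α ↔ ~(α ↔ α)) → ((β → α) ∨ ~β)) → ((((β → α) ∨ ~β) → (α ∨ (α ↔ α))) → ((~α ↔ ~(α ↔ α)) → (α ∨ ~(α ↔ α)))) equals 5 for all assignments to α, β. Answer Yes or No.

No

Counterexample: take α = 1, β = 0.
~α = ~1 = 0
α ↔ α = 1 ↔ 1 = 5
~(α ↔ α) = ~5 = 0
~α ↔ ~(α ↔ α) = 0 ↔ 0 = 5
β → α = 0 → 1 = 5
~β = ~0 = 5
(β → α) ∨ ~β = 5 ∨ 5 = 5
(~α ↔ ~(α ↔ α)) → ((β → α) ∨ ~β) = 5 → 5 = 5
β → α = 0 → 1 = 5
~β = ~0 = 5
(β → α) ∨ ~β = 5 ∨ 5 = 5
α ↔ α = 1 ↔ 1 = 5
α ∨ (α ↔ α) = 1 ∨ 5 = 5
((β → α) ∨ ~β) → (α ∨ (α ↔ α)) = 5 → 5 = 5
~α = ~1 = 0
α ↔ α = 1 ↔ 1 = 5
~(α ↔ α) = ~5 = 0
~α ↔ ~(α ↔ α) = 0 ↔ 0 = 5
α ↔ α = 1 ↔ 1 = 5
~(α ↔ α) = ~5 = 0
α ∨ ~(α ↔ α) = 1 ∨ 0 = 1
(~α ↔ ~(α ↔ α)) → (α ∨ ~(α ↔ α)) = 5 → 1 = 1
(((β → α) ∨ ~β) → (α ∨ (α ↔ α))) → ((~α ↔ ~(α ↔ α)) → (α ∨ ~(α ↔ α))) = 5 → 1 = 1
((~α ↔ ~(α ↔ α)) → ((β → α) ∨ ~β)) → ((((β → α) ∨ ~β) → (α ∨ (α ↔ α))) → ((~α ↔ ~(α ↔ α)) → (α ∨ ~(α ↔ α)))) = 5 → 1 = 1
This gives 1 ≠ 5.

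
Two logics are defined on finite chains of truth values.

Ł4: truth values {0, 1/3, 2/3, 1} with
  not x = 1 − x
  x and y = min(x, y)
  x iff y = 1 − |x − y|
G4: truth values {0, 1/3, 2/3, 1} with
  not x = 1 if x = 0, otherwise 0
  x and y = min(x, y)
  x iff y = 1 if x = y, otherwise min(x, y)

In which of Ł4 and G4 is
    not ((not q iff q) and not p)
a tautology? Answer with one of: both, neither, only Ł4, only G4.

In Ł4: at p = 0, q = 1/3 the value is 1/3 — not a tautology.
In G4: every assignment gives 1 — tautology.

only G4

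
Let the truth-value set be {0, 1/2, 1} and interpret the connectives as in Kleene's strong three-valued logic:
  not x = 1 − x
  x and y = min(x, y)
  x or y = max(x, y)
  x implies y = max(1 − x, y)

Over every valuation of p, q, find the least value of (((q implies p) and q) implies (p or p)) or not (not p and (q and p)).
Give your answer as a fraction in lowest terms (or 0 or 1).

Take p = 1/2, q = 1/2:
q implies p = 1/2 implies 1/2 = 1/2
(q implies p) and q = 1/2 and 1/2 = 1/2
p or p = 1/2 or 1/2 = 1/2
((q implies p) and q) implies (p or p) = 1/2 implies 1/2 = 1/2
not p = not 1/2 = 1/2
q and p = 1/2 and 1/2 = 1/2
not p and (q and p) = 1/2 and 1/2 = 1/2
not (not p and (q and p)) = not 1/2 = 1/2
(((q implies p) and q) implies (p or p)) or not (not p and (q and p)) = 1/2 or 1/2 = 1/2
No assignment yields a value below 1/2, so this is the minimum.

1/2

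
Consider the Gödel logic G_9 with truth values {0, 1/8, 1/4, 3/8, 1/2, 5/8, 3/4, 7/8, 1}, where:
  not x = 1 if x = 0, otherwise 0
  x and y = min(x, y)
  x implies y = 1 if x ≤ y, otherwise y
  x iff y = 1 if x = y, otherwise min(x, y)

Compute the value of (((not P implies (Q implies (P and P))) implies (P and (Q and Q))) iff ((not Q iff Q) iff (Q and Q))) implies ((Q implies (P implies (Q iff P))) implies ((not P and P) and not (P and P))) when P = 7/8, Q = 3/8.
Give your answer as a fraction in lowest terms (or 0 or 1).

not P = not 7/8 = 0
P and P = 7/8 and 7/8 = 7/8
Q implies (P and P) = 3/8 implies 7/8 = 1
not P implies (Q implies (P and P)) = 0 implies 1 = 1
Q and Q = 3/8 and 3/8 = 3/8
P and (Q and Q) = 7/8 and 3/8 = 3/8
(not P implies (Q implies (P and P))) implies (P and (Q and Q)) = 1 implies 3/8 = 3/8
not Q = not 3/8 = 0
not Q iff Q = 0 iff 3/8 = 0
Q and Q = 3/8 and 3/8 = 3/8
(not Q iff Q) iff (Q and Q) = 0 iff 3/8 = 0
((not P implies (Q implies (P and P))) implies (P and (Q and Q))) iff ((not Q iff Q) iff (Q and Q)) = 3/8 iff 0 = 0
Q iff P = 3/8 iff 7/8 = 3/8
P implies (Q iff P) = 7/8 implies 3/8 = 3/8
Q implies (P implies (Q iff P)) = 3/8 implies 3/8 = 1
not P = not 7/8 = 0
not P and P = 0 and 7/8 = 0
P and P = 7/8 and 7/8 = 7/8
not (P and P) = not 7/8 = 0
(not P and P) and not (P and P) = 0 and 0 = 0
(Q implies (P implies (Q iff P))) implies ((not P and P) and not (P and P)) = 1 implies 0 = 0
(((not P implies (Q implies (P and P))) implies (P and (Q and Q))) iff ((not Q iff Q) iff (Q and Q))) implies ((Q implies (P implies (Q iff P))) implies ((not P and P) and not (P and P))) = 0 implies 0 = 1

1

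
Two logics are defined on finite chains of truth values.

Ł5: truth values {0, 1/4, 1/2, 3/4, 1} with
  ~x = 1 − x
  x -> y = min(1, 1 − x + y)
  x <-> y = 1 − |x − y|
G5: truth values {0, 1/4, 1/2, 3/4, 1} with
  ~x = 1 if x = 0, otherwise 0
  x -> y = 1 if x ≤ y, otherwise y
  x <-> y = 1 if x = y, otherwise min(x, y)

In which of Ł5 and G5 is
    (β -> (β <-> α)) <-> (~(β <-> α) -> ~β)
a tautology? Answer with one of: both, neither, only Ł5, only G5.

only Ł5

In Ł5: every assignment gives 1 — tautology.
In G5: at α = 1/4, β = 1/2 the value is 1/4 — not a tautology.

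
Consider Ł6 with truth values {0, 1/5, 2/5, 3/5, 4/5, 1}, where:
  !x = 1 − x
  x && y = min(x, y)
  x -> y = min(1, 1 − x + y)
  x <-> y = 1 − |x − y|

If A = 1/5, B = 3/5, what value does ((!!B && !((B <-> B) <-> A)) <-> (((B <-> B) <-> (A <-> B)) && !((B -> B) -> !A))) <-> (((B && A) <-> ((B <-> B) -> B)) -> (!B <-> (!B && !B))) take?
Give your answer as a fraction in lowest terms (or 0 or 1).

!B = !3/5 = 2/5
!!B = !2/5 = 3/5
B <-> B = 3/5 <-> 3/5 = 1
(B <-> B) <-> A = 1 <-> 1/5 = 1/5
!((B <-> B) <-> A) = !1/5 = 4/5
!!B && !((B <-> B) <-> A) = 3/5 && 4/5 = 3/5
B <-> B = 3/5 <-> 3/5 = 1
A <-> B = 1/5 <-> 3/5 = 3/5
(B <-> B) <-> (A <-> B) = 1 <-> 3/5 = 3/5
B -> B = 3/5 -> 3/5 = 1
!A = !1/5 = 4/5
(B -> B) -> !A = 1 -> 4/5 = 4/5
!((B -> B) -> !A) = !4/5 = 1/5
((B <-> B) <-> (A <-> B)) && !((B -> B) -> !A) = 3/5 && 1/5 = 1/5
(!!B && !((B <-> B) <-> A)) <-> (((B <-> B) <-> (A <-> B)) && !((B -> B) -> !A)) = 3/5 <-> 1/5 = 3/5
B && A = 3/5 && 1/5 = 1/5
B <-> B = 3/5 <-> 3/5 = 1
(B <-> B) -> B = 1 -> 3/5 = 3/5
(B && A) <-> ((B <-> B) -> B) = 1/5 <-> 3/5 = 3/5
!B = !3/5 = 2/5
!B = !3/5 = 2/5
!B = !3/5 = 2/5
!B && !B = 2/5 && 2/5 = 2/5
!B <-> (!B && !B) = 2/5 <-> 2/5 = 1
((B && A) <-> ((B <-> B) -> B)) -> (!B <-> (!B && !B)) = 3/5 -> 1 = 1
((!!B && !((B <-> B) <-> A)) <-> (((B <-> B) <-> (A <-> B)) && !((B -> B) -> !A))) <-> (((B && A) <-> ((B <-> B) -> B)) -> (!B <-> (!B && !B))) = 3/5 <-> 1 = 3/5

3/5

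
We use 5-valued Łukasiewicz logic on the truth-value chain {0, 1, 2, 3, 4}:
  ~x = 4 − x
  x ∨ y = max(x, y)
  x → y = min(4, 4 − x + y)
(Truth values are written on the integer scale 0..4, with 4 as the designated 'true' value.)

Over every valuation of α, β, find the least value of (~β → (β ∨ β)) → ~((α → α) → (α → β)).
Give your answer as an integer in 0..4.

Take α = 0, β = 2:
~β = ~2 = 2
β ∨ β = 2 ∨ 2 = 2
~β → (β ∨ β) = 2 → 2 = 4
α → α = 0 → 0 = 4
α → β = 0 → 2 = 4
(α → α) → (α → β) = 4 → 4 = 4
~((α → α) → (α → β)) = ~4 = 0
(~β → (β ∨ β)) → ~((α → α) → (α → β)) = 4 → 0 = 0
No assignment yields a value below 0, so this is the minimum.

0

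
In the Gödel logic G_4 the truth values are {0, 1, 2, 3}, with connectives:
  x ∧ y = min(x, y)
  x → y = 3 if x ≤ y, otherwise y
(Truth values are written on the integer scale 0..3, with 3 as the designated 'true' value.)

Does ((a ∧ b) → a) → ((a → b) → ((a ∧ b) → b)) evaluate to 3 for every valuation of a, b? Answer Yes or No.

a = 0, b = 0 ↦ 3
a = 0, b = 1 ↦ 3
a = 0, b = 2 ↦ 3
a = 0, b = 3 ↦ 3
a = 1, b = 0 ↦ 3
a = 1, b = 1 ↦ 3
a = 1, b = 2 ↦ 3
a = 1, b = 3 ↦ 3
a = 2, b = 0 ↦ 3
a = 2, b = 1 ↦ 3
a = 2, b = 2 ↦ 3
a = 2, b = 3 ↦ 3
a = 3, b = 0 ↦ 3
a = 3, b = 1 ↦ 3
a = 3, b = 2 ↦ 3
a = 3, b = 3 ↦ 3
Every assignment gives a value ≥ 3.

Yes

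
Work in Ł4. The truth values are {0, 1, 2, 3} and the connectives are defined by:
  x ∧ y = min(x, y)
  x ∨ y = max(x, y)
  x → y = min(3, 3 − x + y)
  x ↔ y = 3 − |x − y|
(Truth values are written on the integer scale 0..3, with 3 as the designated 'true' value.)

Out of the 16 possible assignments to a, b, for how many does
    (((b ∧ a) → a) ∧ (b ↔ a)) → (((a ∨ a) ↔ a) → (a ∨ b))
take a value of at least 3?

11

a = 0, b = 0 ↦ 0  <
a = 0, b = 1 ↦ 2  <
a = 0, b = 2 ↦ 3  ≥
a = 0, b = 3 ↦ 3  ≥
a = 1, b = 0 ↦ 2  <
a = 1, b = 1 ↦ 1  <
a = 1, b = 2 ↦ 3  ≥
a = 1, b = 3 ↦ 3  ≥
a = 2, b = 0 ↦ 3  ≥
a = 2, b = 1 ↦ 3  ≥
a = 2, b = 2 ↦ 2  <
a = 2, b = 3 ↦ 3  ≥
a = 3, b = 0 ↦ 3  ≥
a = 3, b = 1 ↦ 3  ≥
a = 3, b = 2 ↦ 3  ≥
a = 3, b = 3 ↦ 3  ≥
So 11 of the 16 assignments meet the threshold.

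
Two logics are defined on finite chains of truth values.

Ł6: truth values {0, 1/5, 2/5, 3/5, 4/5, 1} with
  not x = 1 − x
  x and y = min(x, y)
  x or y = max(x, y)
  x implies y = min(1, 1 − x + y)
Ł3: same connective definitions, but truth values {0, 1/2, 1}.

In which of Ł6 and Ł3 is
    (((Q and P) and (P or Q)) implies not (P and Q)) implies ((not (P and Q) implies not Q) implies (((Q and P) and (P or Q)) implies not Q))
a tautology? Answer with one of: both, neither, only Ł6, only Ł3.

In Ł6: every assignment gives 1 — tautology.
In Ł3: every assignment gives 1 — tautology.

both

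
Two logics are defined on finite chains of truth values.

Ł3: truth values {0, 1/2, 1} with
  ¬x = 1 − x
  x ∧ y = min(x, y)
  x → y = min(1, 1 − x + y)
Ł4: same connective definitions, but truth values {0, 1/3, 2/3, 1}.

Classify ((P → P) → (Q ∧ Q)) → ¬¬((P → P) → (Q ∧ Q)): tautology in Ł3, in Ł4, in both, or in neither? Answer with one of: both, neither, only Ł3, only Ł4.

In Ł3: every assignment gives 1 — tautology.
In Ł4: every assignment gives 1 — tautology.

both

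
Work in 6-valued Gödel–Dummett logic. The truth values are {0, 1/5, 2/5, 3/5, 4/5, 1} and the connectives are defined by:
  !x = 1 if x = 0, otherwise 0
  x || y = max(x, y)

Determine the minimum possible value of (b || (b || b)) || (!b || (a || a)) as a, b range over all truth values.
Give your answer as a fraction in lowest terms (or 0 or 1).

Take a = 0, b = 1/5:
b || b = 1/5 || 1/5 = 1/5
b || (b || b) = 1/5 || 1/5 = 1/5
!b = !1/5 = 0
a || a = 0 || 0 = 0
!b || (a || a) = 0 || 0 = 0
(b || (b || b)) || (!b || (a || a)) = 1/5 || 0 = 1/5
No assignment yields a value below 1/5, so this is the minimum.

1/5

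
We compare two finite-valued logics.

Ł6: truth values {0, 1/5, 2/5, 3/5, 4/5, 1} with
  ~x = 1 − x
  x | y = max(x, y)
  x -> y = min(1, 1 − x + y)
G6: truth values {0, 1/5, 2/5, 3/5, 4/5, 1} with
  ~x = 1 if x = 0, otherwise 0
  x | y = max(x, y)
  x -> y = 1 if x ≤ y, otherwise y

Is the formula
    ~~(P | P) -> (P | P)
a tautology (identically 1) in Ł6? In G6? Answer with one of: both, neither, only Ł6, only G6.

In Ł6: every assignment gives 1 — tautology.
In G6: at P = 1/5 the value is 1/5 — not a tautology.

only Ł6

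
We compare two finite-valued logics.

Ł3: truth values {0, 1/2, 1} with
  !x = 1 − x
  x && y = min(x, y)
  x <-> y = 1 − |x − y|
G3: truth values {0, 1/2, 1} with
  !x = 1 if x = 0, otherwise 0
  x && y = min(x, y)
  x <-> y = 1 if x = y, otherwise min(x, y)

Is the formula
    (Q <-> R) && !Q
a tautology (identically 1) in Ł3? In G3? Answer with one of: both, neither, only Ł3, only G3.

In Ł3: at Q = 0, R = 1/2 the value is 1/2 — not a tautology.
In G3: at Q = 0, R = 1/2 the value is 0 — not a tautology.

neither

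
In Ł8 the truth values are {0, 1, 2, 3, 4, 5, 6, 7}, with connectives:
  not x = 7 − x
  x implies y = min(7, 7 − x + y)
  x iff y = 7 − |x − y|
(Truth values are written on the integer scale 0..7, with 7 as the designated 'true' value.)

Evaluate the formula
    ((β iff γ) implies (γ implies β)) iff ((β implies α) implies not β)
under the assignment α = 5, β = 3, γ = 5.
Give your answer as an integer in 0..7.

β iff γ = 3 iff 5 = 5
γ implies β = 5 implies 3 = 5
(β iff γ) implies (γ implies β) = 5 implies 5 = 7
β implies α = 3 implies 5 = 7
not β = not 3 = 4
(β implies α) implies not β = 7 implies 4 = 4
((β iff γ) implies (γ implies β)) iff ((β implies α) implies not β) = 7 iff 4 = 4

4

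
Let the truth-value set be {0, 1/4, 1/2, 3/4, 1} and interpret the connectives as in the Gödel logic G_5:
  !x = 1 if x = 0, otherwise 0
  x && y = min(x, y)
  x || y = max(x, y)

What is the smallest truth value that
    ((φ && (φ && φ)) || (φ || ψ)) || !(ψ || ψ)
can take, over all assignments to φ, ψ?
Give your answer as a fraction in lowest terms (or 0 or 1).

1/4

Take φ = 0, ψ = 1/4:
φ && φ = 0 && 0 = 0
φ && (φ && φ) = 0 && 0 = 0
φ || ψ = 0 || 1/4 = 1/4
(φ && (φ && φ)) || (φ || ψ) = 0 || 1/4 = 1/4
ψ || ψ = 1/4 || 1/4 = 1/4
!(ψ || ψ) = !1/4 = 0
((φ && (φ && φ)) || (φ || ψ)) || !(ψ || ψ) = 1/4 || 0 = 1/4
No assignment yields a value below 1/4, so this is the minimum.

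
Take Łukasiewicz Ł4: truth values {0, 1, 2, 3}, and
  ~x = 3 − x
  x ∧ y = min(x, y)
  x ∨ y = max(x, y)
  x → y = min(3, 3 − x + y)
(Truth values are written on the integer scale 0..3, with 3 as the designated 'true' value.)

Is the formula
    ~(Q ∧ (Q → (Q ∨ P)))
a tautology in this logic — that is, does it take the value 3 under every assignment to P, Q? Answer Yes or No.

Counterexample: take P = 0, Q = 1.
Q ∨ P = 1 ∨ 0 = 1
Q → (Q ∨ P) = 1 → 1 = 3
Q ∧ (Q → (Q ∨ P)) = 1 ∧ 3 = 1
~(Q ∧ (Q → (Q ∨ P))) = ~1 = 2
This gives 2 ≠ 3.

No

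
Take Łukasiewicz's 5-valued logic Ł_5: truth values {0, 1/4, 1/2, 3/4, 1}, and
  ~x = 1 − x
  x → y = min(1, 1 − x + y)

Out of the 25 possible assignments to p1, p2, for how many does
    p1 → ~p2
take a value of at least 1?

value 1: 15 assignments (counts)
value 3/4: 4 assignments
value 1/2: 3 assignments
value 1/4: 2 assignments
value 0: 1 assignment
So 15 of the 25 assignments meet the threshold.

15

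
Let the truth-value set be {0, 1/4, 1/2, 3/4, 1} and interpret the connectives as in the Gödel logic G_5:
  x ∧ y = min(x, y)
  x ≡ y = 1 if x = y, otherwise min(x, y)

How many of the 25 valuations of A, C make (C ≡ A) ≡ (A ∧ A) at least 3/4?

13

value 1: 11 assignments (counts)
value 3/4: 2 assignments (counts)
value 1/2: 3 assignments
value 1/4: 4 assignments
value 0: 5 assignments
So 13 of the 25 assignments meet the threshold.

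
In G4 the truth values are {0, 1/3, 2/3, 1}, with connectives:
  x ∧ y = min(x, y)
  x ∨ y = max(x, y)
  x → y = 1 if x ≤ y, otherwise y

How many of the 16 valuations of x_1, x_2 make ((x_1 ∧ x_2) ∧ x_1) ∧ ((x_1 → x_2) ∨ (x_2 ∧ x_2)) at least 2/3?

4

x_1 = 0, x_2 = 0 ↦ 0  <
x_1 = 0, x_2 = 1/3 ↦ 0  <
x_1 = 0, x_2 = 2/3 ↦ 0  <
x_1 = 0, x_2 = 1 ↦ 0  <
x_1 = 1/3, x_2 = 0 ↦ 0  <
x_1 = 1/3, x_2 = 1/3 ↦ 1/3  <
x_1 = 1/3, x_2 = 2/3 ↦ 1/3  <
x_1 = 1/3, x_2 = 1 ↦ 1/3  <
x_1 = 2/3, x_2 = 0 ↦ 0  <
x_1 = 2/3, x_2 = 1/3 ↦ 1/3  <
x_1 = 2/3, x_2 = 2/3 ↦ 2/3  ≥
x_1 = 2/3, x_2 = 1 ↦ 2/3  ≥
x_1 = 1, x_2 = 0 ↦ 0  <
x_1 = 1, x_2 = 1/3 ↦ 1/3  <
x_1 = 1, x_2 = 2/3 ↦ 2/3  ≥
x_1 = 1, x_2 = 1 ↦ 1  ≥
So 4 of the 16 assignments meet the threshold.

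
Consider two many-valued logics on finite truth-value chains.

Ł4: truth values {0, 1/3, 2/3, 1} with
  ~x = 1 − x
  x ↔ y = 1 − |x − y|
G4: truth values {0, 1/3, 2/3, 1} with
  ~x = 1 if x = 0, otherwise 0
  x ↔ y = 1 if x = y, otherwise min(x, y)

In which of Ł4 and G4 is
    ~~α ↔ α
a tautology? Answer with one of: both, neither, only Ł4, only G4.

only Ł4

In Ł4: every assignment gives 1 — tautology.
In G4: at α = 1/3 the value is 1/3 — not a tautology.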